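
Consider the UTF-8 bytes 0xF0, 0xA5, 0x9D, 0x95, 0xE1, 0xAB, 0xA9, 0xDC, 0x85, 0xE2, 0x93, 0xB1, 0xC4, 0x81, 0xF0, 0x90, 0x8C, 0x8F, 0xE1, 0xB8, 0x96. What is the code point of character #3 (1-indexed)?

Offset 0: leading byte 0xF0 = 11110000 → 4-byte char #1 = F0 A5 9D 95.
Offset 4: leading byte 0xE1 = 11100001 → 3-byte char #2 = E1 AB A9.
Offset 7: leading byte 0xDC = 11011100 → 2-byte char #3 = DC 85.
Leading byte 0xDC = 11011100 matches 110xxxxx → 2-byte sequence.
Byte 1: 0xDC = 11011100, payload 11100 (5 bits).
Byte 2: 0x85 = 10000101 (10xxxxxx ✓), payload 000101.
Concatenate: 11100000101 = 0x705 (11 bits → U+0705).

U+0705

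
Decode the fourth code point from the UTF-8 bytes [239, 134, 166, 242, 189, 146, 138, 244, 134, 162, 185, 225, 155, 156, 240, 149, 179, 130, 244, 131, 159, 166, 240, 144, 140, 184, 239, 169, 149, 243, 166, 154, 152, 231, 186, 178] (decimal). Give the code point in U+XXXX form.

U+16DC

Offset 0: leading byte 0xEF = 11101111 → 3-byte char #1 = EF 86 A6.
Offset 3: leading byte 0xF2 = 11110010 → 4-byte char #2 = F2 BD 92 8A.
Offset 7: leading byte 0xF4 = 11110100 → 4-byte char #3 = F4 86 A2 B9.
Offset 11: leading byte 0xE1 = 11100001 → 3-byte char #4 = E1 9B 9C.
Leading byte 0xE1 = 11100001 matches 1110xxxx → 3-byte sequence.
Byte 1: 0xE1 = 11100001, payload 0001 (4 bits).
Byte 2: 0x9B = 10011011 (10xxxxxx ✓), payload 011011.
Byte 3: 0x9C = 10011100 (10xxxxxx ✓), payload 011100.
Concatenate: 0001011011011100 = 0x16DC (16 bits → U+16DC).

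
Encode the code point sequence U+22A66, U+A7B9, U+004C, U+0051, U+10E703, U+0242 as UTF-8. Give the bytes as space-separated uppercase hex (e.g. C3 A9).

U+22A66: 4-byte form → F0 A2 A9 A6.
U+A7B9: 3-byte form → EA 9E B9.
U+004C: 1-byte form → 4C.
U+0051: 1-byte form → 51.
U+10E703: 4-byte form → F4 8E 9C 83.
U+0242: 2-byte form → C9 82.
Concatenated (15 bytes): F0 A2 A9 A6 EA 9E B9 4C 51 F4 8E 9C 83 C9 82.

F0 A2 A9 A6 EA 9E B9 4C 51 F4 8E 9C 83 C9 82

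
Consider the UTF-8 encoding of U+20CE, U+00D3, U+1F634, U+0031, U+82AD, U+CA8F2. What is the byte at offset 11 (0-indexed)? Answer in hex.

0x8A

U+20CE → 3-byte form E2 83 8E at offsets 0–2.
U+00D3 → 2-byte form C3 93 at offsets 3–4.
U+1F634 → 4-byte form F0 9F 98 B4 at offsets 5–8.
U+0031 → 1-byte form 31 at offsets 9–9.
U+82AD → 3-byte form E8 8A AD at offsets 10–12.
Offset 11 falls in char 5's range; it's byte 2 of E8 8A AD = 0x8A.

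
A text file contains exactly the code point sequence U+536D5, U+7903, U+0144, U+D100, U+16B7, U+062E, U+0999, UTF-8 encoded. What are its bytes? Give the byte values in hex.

F1 93 9B 95 E7 A4 83 C5 84 ED 84 80 E1 9A B7 D8 AE E0 A6 99

U+536D5: 4-byte form → F1 93 9B 95.
U+7903: 3-byte form → E7 A4 83.
U+0144: 2-byte form → C5 84.
U+D100: 3-byte form → ED 84 80.
U+16B7: 3-byte form → E1 9A B7.
U+062E: 2-byte form → D8 AE.
U+0999: 3-byte form → E0 A6 99.
Concatenated (20 bytes): F1 93 9B 95 E7 A4 83 C5 84 ED 84 80 E1 9A B7 D8 AE E0 A6 99.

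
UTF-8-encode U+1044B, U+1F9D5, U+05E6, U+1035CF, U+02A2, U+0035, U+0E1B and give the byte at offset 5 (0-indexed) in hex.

0x9F

U+1044B → 4-byte form F0 90 91 8B at offsets 0–3.
U+1F9D5 → 4-byte form F0 9F A7 95 at offsets 4–7.
Offset 5 falls in char 2's range; it's byte 2 of F0 9F A7 95 = 0x9F.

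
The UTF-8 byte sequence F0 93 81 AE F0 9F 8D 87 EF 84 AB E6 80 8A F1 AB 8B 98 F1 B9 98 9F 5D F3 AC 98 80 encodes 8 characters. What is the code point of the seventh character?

Offset 0: leading byte 0xF0 = 11110000 → 4-byte char #1 = F0 93 81 AE.
Offset 4: leading byte 0xF0 = 11110000 → 4-byte char #2 = F0 9F 8D 87.
Offset 8: leading byte 0xEF = 11101111 → 3-byte char #3 = EF 84 AB.
Offset 11: leading byte 0xE6 = 11100110 → 3-byte char #4 = E6 80 8A.
Offset 14: leading byte 0xF1 = 11110001 → 4-byte char #5 = F1 AB 8B 98.
Offset 18: leading byte 0xF1 = 11110001 → 4-byte char #6 = F1 B9 98 9F.
Offset 22: leading byte 0x5D = 01011101 → 1-byte char #7 = 5D.
Leading byte 0x5D = 01011101 matches 0xxxxxxx → 1-byte sequence.
Byte 1: 0x5D = 01011101, payload 1011101 (7 bits).
Concatenate: 1011101 = 0x5D (7 bits → U+005D).

U+005D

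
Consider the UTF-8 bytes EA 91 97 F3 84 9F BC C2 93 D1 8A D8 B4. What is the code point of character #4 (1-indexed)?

Offset 0: leading byte 0xEA = 11101010 → 3-byte char #1 = EA 91 97.
Offset 3: leading byte 0xF3 = 11110011 → 4-byte char #2 = F3 84 9F BC.
Offset 7: leading byte 0xC2 = 11000010 → 2-byte char #3 = C2 93.
Offset 9: leading byte 0xD1 = 11010001 → 2-byte char #4 = D1 8A.
Leading byte 0xD1 = 11010001 matches 110xxxxx → 2-byte sequence.
Byte 1: 0xD1 = 11010001, payload 10001 (5 bits).
Byte 2: 0x8A = 10001010 (10xxxxxx ✓), payload 001010.
Concatenate: 10001001010 = 0x44A (11 bits → U+044A).

U+044A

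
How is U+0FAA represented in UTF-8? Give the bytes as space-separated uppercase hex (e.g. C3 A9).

U+0FAA = 0xFAA = 4010 decimal. In range U+0800–U+FFFF → 3-byte form: 1110xxxx 10xxxxxx 10xxxxxx.
Binary (16 bits): 0000111110101010.
Split 4+6+6: 0000 | 111110 | 101010.
Byte 1: 11100000 = 0xE0.
Byte 2: 10111110 = 0xBE.
Byte 3: 10101010 = 0xAA.

E0 BE AA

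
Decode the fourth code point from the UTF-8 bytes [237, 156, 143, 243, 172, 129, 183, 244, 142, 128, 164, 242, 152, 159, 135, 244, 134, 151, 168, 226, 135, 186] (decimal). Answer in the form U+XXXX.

Offset 0: leading byte 0xED = 11101101 → 3-byte char #1 = ED 9C 8F.
Offset 3: leading byte 0xF3 = 11110011 → 4-byte char #2 = F3 AC 81 B7.
Offset 7: leading byte 0xF4 = 11110100 → 4-byte char #3 = F4 8E 80 A4.
Offset 11: leading byte 0xF2 = 11110010 → 4-byte char #4 = F2 98 9F 87.
Leading byte 0xF2 = 11110010 matches 11110xxx → 4-byte sequence.
Byte 1: 0xF2 = 11110010, payload 010 (3 bits).
Byte 2: 0x98 = 10011000 (10xxxxxx ✓), payload 011000.
Byte 3: 0x9F = 10011111 (10xxxxxx ✓), payload 011111.
Byte 4: 0x87 = 10000111 (10xxxxxx ✓), payload 000111.
Concatenate: 010011000011111000111 = 0x987C7 (21 bits → U+987C7).

U+987C7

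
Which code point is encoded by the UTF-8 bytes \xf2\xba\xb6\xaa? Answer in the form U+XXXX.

U+BADAA

Leading byte 0xF2 = 11110010 matches 11110xxx → 4-byte sequence.
Byte 1: 0xF2 = 11110010, payload 010 (3 bits).
Byte 2: 0xBA = 10111010 (10xxxxxx ✓), payload 111010.
Byte 3: 0xB6 = 10110110 (10xxxxxx ✓), payload 110110.
Byte 4: 0xAA = 10101010 (10xxxxxx ✓), payload 101010.
Concatenate: 010111010110110101010 = 0xBADAA (21 bits → U+BADAA).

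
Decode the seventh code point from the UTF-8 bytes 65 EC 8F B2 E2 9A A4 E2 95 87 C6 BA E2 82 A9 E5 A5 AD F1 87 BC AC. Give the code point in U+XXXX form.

Offset 0: leading byte 0x65 = 01100101 → 1-byte char #1 = 65.
Offset 1: leading byte 0xEC = 11101100 → 3-byte char #2 = EC 8F B2.
Offset 4: leading byte 0xE2 = 11100010 → 3-byte char #3 = E2 9A A4.
Offset 7: leading byte 0xE2 = 11100010 → 3-byte char #4 = E2 95 87.
Offset 10: leading byte 0xC6 = 11000110 → 2-byte char #5 = C6 BA.
Offset 12: leading byte 0xE2 = 11100010 → 3-byte char #6 = E2 82 A9.
Offset 15: leading byte 0xE5 = 11100101 → 3-byte char #7 = E5 A5 AD.
Leading byte 0xE5 = 11100101 matches 1110xxxx → 3-byte sequence.
Byte 1: 0xE5 = 11100101, payload 0101 (4 bits).
Byte 2: 0xA5 = 10100101 (10xxxxxx ✓), payload 100101.
Byte 3: 0xAD = 10101101 (10xxxxxx ✓), payload 101101.
Concatenate: 0101100101101101 = 0x596D (16 bits → U+596D).

U+596D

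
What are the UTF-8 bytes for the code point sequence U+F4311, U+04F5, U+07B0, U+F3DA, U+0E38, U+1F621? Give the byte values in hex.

F3 B4 8C 91 D3 B5 DE B0 EF 8F 9A E0 B8 B8 F0 9F 98 A1

U+F4311: 4-byte form → F3 B4 8C 91.
U+04F5: 2-byte form → D3 B5.
U+07B0: 2-byte form → DE B0.
U+F3DA: 3-byte form → EF 8F 9A.
U+0E38: 3-byte form → E0 B8 B8.
U+1F621: 4-byte form → F0 9F 98 A1.
Concatenated (18 bytes): F3 B4 8C 91 D3 B5 DE B0 EF 8F 9A E0 B8 B8 F0 9F 98 A1.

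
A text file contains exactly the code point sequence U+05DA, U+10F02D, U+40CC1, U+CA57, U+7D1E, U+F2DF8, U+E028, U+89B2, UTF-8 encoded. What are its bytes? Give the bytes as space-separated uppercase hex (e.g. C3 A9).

U+05DA: 2-byte form → D7 9A.
U+10F02D: 4-byte form → F4 8F 80 AD.
U+40CC1: 4-byte form → F1 80 B3 81.
U+CA57: 3-byte form → EC A9 97.
U+7D1E: 3-byte form → E7 B4 9E.
U+F2DF8: 4-byte form → F3 B2 B7 B8.
U+E028: 3-byte form → EE 80 A8.
U+89B2: 3-byte form → E8 A6 B2.
Concatenated (26 bytes): D7 9A F4 8F 80 AD F1 80 B3 81 EC A9 97 E7 B4 9E F3 B2 B7 B8 EE 80 A8 E8 A6 B2.

D7 9A F4 8F 80 AD F1 80 B3 81 EC A9 97 E7 B4 9E F3 B2 B7 B8 EE 80 A8 E8 A6 B2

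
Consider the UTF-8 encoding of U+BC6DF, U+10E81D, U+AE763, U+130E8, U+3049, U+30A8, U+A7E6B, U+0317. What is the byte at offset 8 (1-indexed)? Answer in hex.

0x9D

1-indexed offset 8 is 0-indexed offset 7.
U+BC6DF → 4-byte form F2 BC 9B 9F at offsets 0–3.
U+10E81D → 4-byte form F4 8E A0 9D at offsets 4–7.
Offset 7 falls in char 2's range; it's byte 4 of F4 8E A0 9D = 0x9D.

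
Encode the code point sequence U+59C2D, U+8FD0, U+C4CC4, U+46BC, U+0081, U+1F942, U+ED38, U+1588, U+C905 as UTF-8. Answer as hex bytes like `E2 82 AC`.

U+59C2D: 4-byte form → F1 99 B0 AD.
U+8FD0: 3-byte form → E8 BF 90.
U+C4CC4: 4-byte form → F3 84 B3 84.
U+46BC: 3-byte form → E4 9A BC.
U+0081: 2-byte form → C2 81.
U+1F942: 4-byte form → F0 9F A5 82.
U+ED38: 3-byte form → EE B4 B8.
U+1588: 3-byte form → E1 96 88.
U+C905: 3-byte form → EC A4 85.
Concatenated (29 bytes): F1 99 B0 AD E8 BF 90 F3 84 B3 84 E4 9A BC C2 81 F0 9F A5 82 EE B4 B8 E1 96 88 EC A4 85.

F1 99 B0 AD E8 BF 90 F3 84 B3 84 E4 9A BC C2 81 F0 9F A5 82 EE B4 B8 E1 96 88 EC A4 85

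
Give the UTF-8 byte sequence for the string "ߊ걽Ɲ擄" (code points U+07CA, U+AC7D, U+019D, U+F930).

U+07CA: 2-byte form → DF 8A.
U+AC7D: 3-byte form → EA B1 BD.
U+019D: 2-byte form → C6 9D.
U+F930: 3-byte form → EF A4 B0.
Concatenated (10 bytes): DF 8A EA B1 BD C6 9D EF A4 B0.

DF 8A EA B1 BD C6 9D EF A4 B0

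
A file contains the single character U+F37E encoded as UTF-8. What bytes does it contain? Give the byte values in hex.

U+F37E = 0xF37E = 62334 decimal. In range U+0800–U+FFFF → 3-byte form: 1110xxxx 10xxxxxx 10xxxxxx.
Binary (16 bits): 1111001101111110.
Split 4+6+6: 1111 | 001101 | 111110.
Byte 1: 11101111 = 0xEF.
Byte 2: 10001101 = 0x8D.
Byte 3: 10111110 = 0xBE.

EF 8D BE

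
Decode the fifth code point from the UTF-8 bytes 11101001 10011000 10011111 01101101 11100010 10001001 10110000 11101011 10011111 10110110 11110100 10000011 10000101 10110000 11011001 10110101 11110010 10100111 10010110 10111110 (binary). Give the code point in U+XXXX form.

Offset 0: leading byte 0xE9 = 11101001 → 3-byte char #1 = E9 98 9F.
Offset 3: leading byte 0x6D = 01101101 → 1-byte char #2 = 6D.
Offset 4: leading byte 0xE2 = 11100010 → 3-byte char #3 = E2 89 B0.
Offset 7: leading byte 0xEB = 11101011 → 3-byte char #4 = EB 9F B6.
Offset 10: leading byte 0xF4 = 11110100 → 4-byte char #5 = F4 83 85 B0.
Leading byte 0xF4 = 11110100 matches 11110xxx → 4-byte sequence.
Byte 1: 0xF4 = 11110100, payload 100 (3 bits).
Byte 2: 0x83 = 10000011 (10xxxxxx ✓), payload 000011.
Byte 3: 0x85 = 10000101 (10xxxxxx ✓), payload 000101.
Byte 4: 0xB0 = 10110000 (10xxxxxx ✓), payload 110000.
Concatenate: 100000011000101110000 = 0x103170 (21 bits → U+103170).

U+103170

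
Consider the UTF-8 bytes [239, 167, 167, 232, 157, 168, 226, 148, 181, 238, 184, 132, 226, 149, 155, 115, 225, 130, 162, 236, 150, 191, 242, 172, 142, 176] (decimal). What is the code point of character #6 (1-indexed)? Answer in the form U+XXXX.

U+0073

Offset 0: leading byte 0xEF = 11101111 → 3-byte char #1 = EF A7 A7.
Offset 3: leading byte 0xE8 = 11101000 → 3-byte char #2 = E8 9D A8.
Offset 6: leading byte 0xE2 = 11100010 → 3-byte char #3 = E2 94 B5.
Offset 9: leading byte 0xEE = 11101110 → 3-byte char #4 = EE B8 84.
Offset 12: leading byte 0xE2 = 11100010 → 3-byte char #5 = E2 95 9B.
Offset 15: leading byte 0x73 = 01110011 → 1-byte char #6 = 73.
Leading byte 0x73 = 01110011 matches 0xxxxxxx → 1-byte sequence.
Byte 1: 0x73 = 01110011, payload 1110011 (7 bits).
Concatenate: 1110011 = 0x73 (7 bits → U+0073).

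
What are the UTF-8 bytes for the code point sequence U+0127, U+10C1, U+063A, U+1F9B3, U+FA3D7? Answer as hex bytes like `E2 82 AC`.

U+0127: 2-byte form → C4 A7.
U+10C1: 3-byte form → E1 83 81.
U+063A: 2-byte form → D8 BA.
U+1F9B3: 4-byte form → F0 9F A6 B3.
U+FA3D7: 4-byte form → F3 BA 8F 97.
Concatenated (15 bytes): C4 A7 E1 83 81 D8 BA F0 9F A6 B3 F3 BA 8F 97.

C4 A7 E1 83 81 D8 BA F0 9F A6 B3 F3 BA 8F 97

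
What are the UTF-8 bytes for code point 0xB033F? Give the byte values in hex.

U+B033F = 0xB033F = 721727 decimal. In range U+10000–U+10FFFF → 4-byte form: 11110xxx 10xxxxxx 10xxxxxx 10xxxxxx.
Binary (21 bits): 010110000001100111111.
Split 3+6+6+6: 010 | 110000 | 001100 | 111111.
Byte 1: 11110010 = 0xF2.
Byte 2: 10110000 = 0xB0.
Byte 3: 10001100 = 0x8C.
Byte 4: 10111111 = 0xBF.

F2 B0 8C BF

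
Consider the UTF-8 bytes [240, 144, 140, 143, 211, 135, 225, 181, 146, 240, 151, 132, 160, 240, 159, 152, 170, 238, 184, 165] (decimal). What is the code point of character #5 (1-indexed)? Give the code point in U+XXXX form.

U+1F62A

Offset 0: leading byte 0xF0 = 11110000 → 4-byte char #1 = F0 90 8C 8F.
Offset 4: leading byte 0xD3 = 11010011 → 2-byte char #2 = D3 87.
Offset 6: leading byte 0xE1 = 11100001 → 3-byte char #3 = E1 B5 92.
Offset 9: leading byte 0xF0 = 11110000 → 4-byte char #4 = F0 97 84 A0.
Offset 13: leading byte 0xF0 = 11110000 → 4-byte char #5 = F0 9F 98 AA.
Leading byte 0xF0 = 11110000 matches 11110xxx → 4-byte sequence.
Byte 1: 0xF0 = 11110000, payload 000 (3 bits).
Byte 2: 0x9F = 10011111 (10xxxxxx ✓), payload 011111.
Byte 3: 0x98 = 10011000 (10xxxxxx ✓), payload 011000.
Byte 4: 0xAA = 10101010 (10xxxxxx ✓), payload 101010.
Concatenate: 000011111011000101010 = 0x1F62A (21 bits → U+1F62A).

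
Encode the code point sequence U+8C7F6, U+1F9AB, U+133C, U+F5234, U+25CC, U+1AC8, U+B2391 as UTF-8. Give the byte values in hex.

U+8C7F6: 4-byte form → F2 8C 9F B6.
U+1F9AB: 4-byte form → F0 9F A6 AB.
U+133C: 3-byte form → E1 8C BC.
U+F5234: 4-byte form → F3 B5 88 B4.
U+25CC: 3-byte form → E2 97 8C.
U+1AC8: 3-byte form → E1 AB 88.
U+B2391: 4-byte form → F2 B2 8E 91.
Concatenated (25 bytes): F2 8C 9F B6 F0 9F A6 AB E1 8C BC F3 B5 88 B4 E2 97 8C E1 AB 88 F2 B2 8E 91.

F2 8C 9F B6 F0 9F A6 AB E1 8C BC F3 B5 88 B4 E2 97 8C E1 AB 88 F2 B2 8E 91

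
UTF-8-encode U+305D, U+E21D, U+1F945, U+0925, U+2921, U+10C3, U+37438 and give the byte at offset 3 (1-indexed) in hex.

1-indexed offset 3 is 0-indexed offset 2.
U+305D → 3-byte form E3 81 9D at offsets 0–2.
Offset 2 falls in char 1's range; it's byte 3 of E3 81 9D = 0x9D.

0x9D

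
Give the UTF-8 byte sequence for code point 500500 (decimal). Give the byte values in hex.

U+7A314 = 0x7A314 = 500500 decimal. In range U+10000–U+10FFFF → 4-byte form: 11110xxx 10xxxxxx 10xxxxxx 10xxxxxx.
Binary (21 bits): 001111010001100010100.
Split 3+6+6+6: 001 | 111010 | 001100 | 010100.
Byte 1: 11110001 = 0xF1.
Byte 2: 10111010 = 0xBA.
Byte 3: 10001100 = 0x8C.
Byte 4: 10010100 = 0x94.

F1 BA 8C 94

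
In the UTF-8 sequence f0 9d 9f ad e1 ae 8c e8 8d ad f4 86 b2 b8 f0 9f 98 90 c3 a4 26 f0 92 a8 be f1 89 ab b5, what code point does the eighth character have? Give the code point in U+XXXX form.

U+12A3E

Offset 0: leading byte 0xF0 = 11110000 → 4-byte char #1 = F0 9D 9F AD.
Offset 4: leading byte 0xE1 = 11100001 → 3-byte char #2 = E1 AE 8C.
Offset 7: leading byte 0xE8 = 11101000 → 3-byte char #3 = E8 8D AD.
Offset 10: leading byte 0xF4 = 11110100 → 4-byte char #4 = F4 86 B2 B8.
Offset 14: leading byte 0xF0 = 11110000 → 4-byte char #5 = F0 9F 98 90.
Offset 18: leading byte 0xC3 = 11000011 → 2-byte char #6 = C3 A4.
Offset 20: leading byte 0x26 = 00100110 → 1-byte char #7 = 26.
Offset 21: leading byte 0xF0 = 11110000 → 4-byte char #8 = F0 92 A8 BE.
Leading byte 0xF0 = 11110000 matches 11110xxx → 4-byte sequence.
Byte 1: 0xF0 = 11110000, payload 000 (3 bits).
Byte 2: 0x92 = 10010010 (10xxxxxx ✓), payload 010010.
Byte 3: 0xA8 = 10101000 (10xxxxxx ✓), payload 101000.
Byte 4: 0xBE = 10111110 (10xxxxxx ✓), payload 111110.
Concatenate: 000010010101000111110 = 0x12A3E (21 bits → U+12A3E).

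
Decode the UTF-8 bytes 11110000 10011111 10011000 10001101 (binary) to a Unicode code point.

Leading byte 0xF0 = 11110000 matches 11110xxx → 4-byte sequence.
Byte 1: 0xF0 = 11110000, payload 000 (3 bits).
Byte 2: 0x9F = 10011111 (10xxxxxx ✓), payload 011111.
Byte 3: 0x98 = 10011000 (10xxxxxx ✓), payload 011000.
Byte 4: 0x8D = 10001101 (10xxxxxx ✓), payload 001101.
Concatenate: 000011111011000001101 = 0x1F60D (21 bits → U+1F60D).

U+1F60D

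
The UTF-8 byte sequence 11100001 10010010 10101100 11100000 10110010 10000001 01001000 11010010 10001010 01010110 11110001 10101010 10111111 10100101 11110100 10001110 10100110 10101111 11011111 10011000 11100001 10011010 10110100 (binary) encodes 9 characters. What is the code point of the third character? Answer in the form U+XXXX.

Offset 0: leading byte 0xE1 = 11100001 → 3-byte char #1 = E1 92 AC.
Offset 3: leading byte 0xE0 = 11100000 → 3-byte char #2 = E0 B2 81.
Offset 6: leading byte 0x48 = 01001000 → 1-byte char #3 = 48.
Leading byte 0x48 = 01001000 matches 0xxxxxxx → 1-byte sequence.
Byte 1: 0x48 = 01001000, payload 1001000 (7 bits).
Concatenate: 1001000 = 0x48 (7 bits → U+0048).

U+0048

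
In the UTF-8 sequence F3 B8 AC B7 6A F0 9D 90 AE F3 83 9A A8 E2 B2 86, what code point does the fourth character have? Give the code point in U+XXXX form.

Offset 0: leading byte 0xF3 = 11110011 → 4-byte char #1 = F3 B8 AC B7.
Offset 4: leading byte 0x6A = 01101010 → 1-byte char #2 = 6A.
Offset 5: leading byte 0xF0 = 11110000 → 4-byte char #3 = F0 9D 90 AE.
Offset 9: leading byte 0xF3 = 11110011 → 4-byte char #4 = F3 83 9A A8.
Leading byte 0xF3 = 11110011 matches 11110xxx → 4-byte sequence.
Byte 1: 0xF3 = 11110011, payload 011 (3 bits).
Byte 2: 0x83 = 10000011 (10xxxxxx ✓), payload 000011.
Byte 3: 0x9A = 10011010 (10xxxxxx ✓), payload 011010.
Byte 4: 0xA8 = 10101000 (10xxxxxx ✓), payload 101000.
Concatenate: 011000011011010101000 = 0xC36A8 (21 bits → U+C36A8).

U+C36A8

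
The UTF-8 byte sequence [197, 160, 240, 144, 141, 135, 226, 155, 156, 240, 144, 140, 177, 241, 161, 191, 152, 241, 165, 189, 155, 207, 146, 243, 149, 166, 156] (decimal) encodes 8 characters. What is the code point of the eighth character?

Offset 0: leading byte 0xC5 = 11000101 → 2-byte char #1 = C5 A0.
Offset 2: leading byte 0xF0 = 11110000 → 4-byte char #2 = F0 90 8D 87.
Offset 6: leading byte 0xE2 = 11100010 → 3-byte char #3 = E2 9B 9C.
Offset 9: leading byte 0xF0 = 11110000 → 4-byte char #4 = F0 90 8C B1.
Offset 13: leading byte 0xF1 = 11110001 → 4-byte char #5 = F1 A1 BF 98.
Offset 17: leading byte 0xF1 = 11110001 → 4-byte char #6 = F1 A5 BD 9B.
Offset 21: leading byte 0xCF = 11001111 → 2-byte char #7 = CF 92.
Offset 23: leading byte 0xF3 = 11110011 → 4-byte char #8 = F3 95 A6 9C.
Leading byte 0xF3 = 11110011 matches 11110xxx → 4-byte sequence.
Byte 1: 0xF3 = 11110011, payload 011 (3 bits).
Byte 2: 0x95 = 10010101 (10xxxxxx ✓), payload 010101.
Byte 3: 0xA6 = 10100110 (10xxxxxx ✓), payload 100110.
Byte 4: 0x9C = 10011100 (10xxxxxx ✓), payload 011100.
Concatenate: 011010101100110011100 = 0xD599C (21 bits → U+D599C).

U+D599C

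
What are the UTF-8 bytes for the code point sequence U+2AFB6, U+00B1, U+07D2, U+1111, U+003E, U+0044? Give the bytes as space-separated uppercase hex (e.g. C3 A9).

F0 AA BE B6 C2 B1 DF 92 E1 84 91 3E 44

U+2AFB6: 4-byte form → F0 AA BE B6.
U+00B1: 2-byte form → C2 B1.
U+07D2: 2-byte form → DF 92.
U+1111: 3-byte form → E1 84 91.
U+003E: 1-byte form → 3E.
U+0044: 1-byte form → 44.
Concatenated (13 bytes): F0 AA BE B6 C2 B1 DF 92 E1 84 91 3E 44.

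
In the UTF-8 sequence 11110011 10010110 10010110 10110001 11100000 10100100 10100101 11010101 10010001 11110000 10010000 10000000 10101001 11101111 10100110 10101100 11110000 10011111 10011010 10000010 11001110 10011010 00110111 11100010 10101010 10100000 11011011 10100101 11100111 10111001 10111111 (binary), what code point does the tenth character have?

U+06E5

Offset 0: leading byte 0xF3 = 11110011 → 4-byte char #1 = F3 96 96 B1.
Offset 4: leading byte 0xE0 = 11100000 → 3-byte char #2 = E0 A4 A5.
Offset 7: leading byte 0xD5 = 11010101 → 2-byte char #3 = D5 91.
Offset 9: leading byte 0xF0 = 11110000 → 4-byte char #4 = F0 90 80 A9.
Offset 13: leading byte 0xEF = 11101111 → 3-byte char #5 = EF A6 AC.
Offset 16: leading byte 0xF0 = 11110000 → 4-byte char #6 = F0 9F 9A 82.
Offset 20: leading byte 0xCE = 11001110 → 2-byte char #7 = CE 9A.
Offset 22: leading byte 0x37 = 00110111 → 1-byte char #8 = 37.
Offset 23: leading byte 0xE2 = 11100010 → 3-byte char #9 = E2 AA A0.
Offset 26: leading byte 0xDB = 11011011 → 2-byte char #10 = DB A5.
Leading byte 0xDB = 11011011 matches 110xxxxx → 2-byte sequence.
Byte 1: 0xDB = 11011011, payload 11011 (5 bits).
Byte 2: 0xA5 = 10100101 (10xxxxxx ✓), payload 100101.
Concatenate: 11011100101 = 0x6E5 (11 bits → U+06E5).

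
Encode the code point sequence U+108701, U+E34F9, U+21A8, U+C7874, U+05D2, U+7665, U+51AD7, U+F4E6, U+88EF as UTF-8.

F4 88 9C 81 F3 A3 93 B9 E2 86 A8 F3 87 A1 B4 D7 92 E7 99 A5 F1 91 AB 97 EF 93 A6 E8 A3 AF

U+108701: 4-byte form → F4 88 9C 81.
U+E34F9: 4-byte form → F3 A3 93 B9.
U+21A8: 3-byte form → E2 86 A8.
U+C7874: 4-byte form → F3 87 A1 B4.
U+05D2: 2-byte form → D7 92.
U+7665: 3-byte form → E7 99 A5.
U+51AD7: 4-byte form → F1 91 AB 97.
U+F4E6: 3-byte form → EF 93 A6.
U+88EF: 3-byte form → E8 A3 AF.
Concatenated (30 bytes): F4 88 9C 81 F3 A3 93 B9 E2 86 A8 F3 87 A1 B4 D7 92 E7 99 A5 F1 91 AB 97 EF 93 A6 E8 A3 AF.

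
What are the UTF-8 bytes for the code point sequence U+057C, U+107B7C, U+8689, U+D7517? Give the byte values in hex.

U+057C: 2-byte form → D5 BC.
U+107B7C: 4-byte form → F4 87 AD BC.
U+8689: 3-byte form → E8 9A 89.
U+D7517: 4-byte form → F3 97 94 97.
Concatenated (13 bytes): D5 BC F4 87 AD BC E8 9A 89 F3 97 94 97.

D5 BC F4 87 AD BC E8 9A 89 F3 97 94 97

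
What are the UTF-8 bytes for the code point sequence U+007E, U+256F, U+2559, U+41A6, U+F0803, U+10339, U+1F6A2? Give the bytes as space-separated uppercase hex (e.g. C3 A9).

U+007E: 1-byte form → 7E.
U+256F: 3-byte form → E2 95 AF.
U+2559: 3-byte form → E2 95 99.
U+41A6: 3-byte form → E4 86 A6.
U+F0803: 4-byte form → F3 B0 A0 83.
U+10339: 4-byte form → F0 90 8C B9.
U+1F6A2: 4-byte form → F0 9F 9A A2.
Concatenated (22 bytes): 7E E2 95 AF E2 95 99 E4 86 A6 F3 B0 A0 83 F0 90 8C B9 F0 9F 9A A2.

7E E2 95 AF E2 95 99 E4 86 A6 F3 B0 A0 83 F0 90 8C B9 F0 9F 9A A2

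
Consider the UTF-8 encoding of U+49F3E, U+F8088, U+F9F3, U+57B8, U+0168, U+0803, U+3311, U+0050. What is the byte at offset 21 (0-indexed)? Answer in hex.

0x91

U+49F3E → 4-byte form F1 89 BC BE at offsets 0–3.
U+F8088 → 4-byte form F3 B8 82 88 at offsets 4–7.
U+F9F3 → 3-byte form EF A7 B3 at offsets 8–10.
U+57B8 → 3-byte form E5 9E B8 at offsets 11–13.
U+0168 → 2-byte form C5 A8 at offsets 14–15.
U+0803 → 3-byte form E0 A0 83 at offsets 16–18.
U+3311 → 3-byte form E3 8C 91 at offsets 19–21.
Offset 21 falls in char 7's range; it's byte 3 of E3 8C 91 = 0x91.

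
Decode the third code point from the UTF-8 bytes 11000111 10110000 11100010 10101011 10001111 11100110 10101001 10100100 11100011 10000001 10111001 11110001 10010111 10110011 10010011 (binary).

Offset 0: leading byte 0xC7 = 11000111 → 2-byte char #1 = C7 B0.
Offset 2: leading byte 0xE2 = 11100010 → 3-byte char #2 = E2 AB 8F.
Offset 5: leading byte 0xE6 = 11100110 → 3-byte char #3 = E6 A9 A4.
Leading byte 0xE6 = 11100110 matches 1110xxxx → 3-byte sequence.
Byte 1: 0xE6 = 11100110, payload 0110 (4 bits).
Byte 2: 0xA9 = 10101001 (10xxxxxx ✓), payload 101001.
Byte 3: 0xA4 = 10100100 (10xxxxxx ✓), payload 100100.
Concatenate: 0110101001100100 = 0x6A64 (16 bits → U+6A64).

U+6A64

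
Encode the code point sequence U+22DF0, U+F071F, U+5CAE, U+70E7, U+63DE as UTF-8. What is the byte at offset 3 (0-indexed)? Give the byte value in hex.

U+22DF0 → 4-byte form F0 A2 B7 B0 at offsets 0–3.
Offset 3 falls in char 1's range; it's byte 4 of F0 A2 B7 B0 = 0xB0.

0xB0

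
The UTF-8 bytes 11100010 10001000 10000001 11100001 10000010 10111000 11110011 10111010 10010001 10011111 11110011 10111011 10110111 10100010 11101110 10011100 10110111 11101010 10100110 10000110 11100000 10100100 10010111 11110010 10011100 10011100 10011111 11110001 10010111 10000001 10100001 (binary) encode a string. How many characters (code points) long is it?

9

Byte at offset 0: 0xE2 = 11100010 → 3-byte char (#1). Advance 3.
Byte at offset 3: 0xE1 = 11100001 → 3-byte char (#2). Advance 3.
Byte at offset 6: 0xF3 = 11110011 → 4-byte char (#3). Advance 4.
Byte at offset 10: 0xF3 = 11110011 → 4-byte char (#4). Advance 4.
Byte at offset 14: 0xEE = 11101110 → 3-byte char (#5). Advance 3.
Byte at offset 17: 0xEA = 11101010 → 3-byte char (#6). Advance 3.
Byte at offset 20: 0xE0 = 11100000 → 3-byte char (#7). Advance 3.
Byte at offset 23: 0xF2 = 11110010 → 4-byte char (#8). Advance 4.
Byte at offset 27: 0xF1 = 11110001 → 4-byte char (#9). Advance 4.
Reached end at offset 31 after 9 code points.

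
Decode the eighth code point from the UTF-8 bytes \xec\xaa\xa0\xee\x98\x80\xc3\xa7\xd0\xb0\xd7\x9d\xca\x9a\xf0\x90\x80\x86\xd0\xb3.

Offset 0: leading byte 0xEC = 11101100 → 3-byte char #1 = EC AA A0.
Offset 3: leading byte 0xEE = 11101110 → 3-byte char #2 = EE 98 80.
Offset 6: leading byte 0xC3 = 11000011 → 2-byte char #3 = C3 A7.
Offset 8: leading byte 0xD0 = 11010000 → 2-byte char #4 = D0 B0.
Offset 10: leading byte 0xD7 = 11010111 → 2-byte char #5 = D7 9D.
Offset 12: leading byte 0xCA = 11001010 → 2-byte char #6 = CA 9A.
Offset 14: leading byte 0xF0 = 11110000 → 4-byte char #7 = F0 90 80 86.
Offset 18: leading byte 0xD0 = 11010000 → 2-byte char #8 = D0 B3.
Leading byte 0xD0 = 11010000 matches 110xxxxx → 2-byte sequence.
Byte 1: 0xD0 = 11010000, payload 10000 (5 bits).
Byte 2: 0xB3 = 10110011 (10xxxxxx ✓), payload 110011.
Concatenate: 10000110011 = 0x433 (11 bits → U+0433).

U+0433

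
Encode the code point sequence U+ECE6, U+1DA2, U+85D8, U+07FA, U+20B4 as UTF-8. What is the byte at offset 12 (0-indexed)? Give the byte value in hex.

0x82

U+ECE6 → 3-byte form EE B3 A6 at offsets 0–2.
U+1DA2 → 3-byte form E1 B6 A2 at offsets 3–5.
U+85D8 → 3-byte form E8 97 98 at offsets 6–8.
U+07FA → 2-byte form DF BA at offsets 9–10.
U+20B4 → 3-byte form E2 82 B4 at offsets 11–13.
Offset 12 falls in char 5's range; it's byte 2 of E2 82 B4 = 0x82.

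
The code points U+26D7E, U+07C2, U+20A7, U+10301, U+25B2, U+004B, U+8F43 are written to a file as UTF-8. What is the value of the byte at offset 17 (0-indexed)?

0xE8

U+26D7E → 4-byte form F0 A6 B5 BE at offsets 0–3.
U+07C2 → 2-byte form DF 82 at offsets 4–5.
U+20A7 → 3-byte form E2 82 A7 at offsets 6–8.
U+10301 → 4-byte form F0 90 8C 81 at offsets 9–12.
U+25B2 → 3-byte form E2 96 B2 at offsets 13–15.
U+004B → 1-byte form 4B at offsets 16–16.
U+8F43 → 3-byte form E8 BD 83 at offsets 17–19.
Offset 17 falls in char 7's range; it's byte 1 of E8 BD 83 = 0xE8.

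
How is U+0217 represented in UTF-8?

U+0217 = 0x217 = 535 decimal. In range U+0080–U+07FF → 2-byte form: 110xxxxx 10xxxxxx.
Binary (11 bits): 01000010111.
Split 5+6: 01000 | 010111.
Byte 1: 11001000 = 0xC8.
Byte 2: 10010111 = 0x97.

C8 97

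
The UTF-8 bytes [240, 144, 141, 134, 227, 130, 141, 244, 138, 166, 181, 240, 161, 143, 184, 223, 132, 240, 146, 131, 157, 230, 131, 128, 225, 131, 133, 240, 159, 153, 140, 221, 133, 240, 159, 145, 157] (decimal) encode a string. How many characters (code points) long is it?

Byte at offset 0: 0xF0 = 11110000 → 4-byte char (#1). Advance 4.
Byte at offset 4: 0xE3 = 11100011 → 3-byte char (#2). Advance 3.
Byte at offset 7: 0xF4 = 11110100 → 4-byte char (#3). Advance 4.
Byte at offset 11: 0xF0 = 11110000 → 4-byte char (#4). Advance 4.
Byte at offset 15: 0xDF = 11011111 → 2-byte char (#5). Advance 2.
Byte at offset 17: 0xF0 = 11110000 → 4-byte char (#6). Advance 4.
Byte at offset 21: 0xE6 = 11100110 → 3-byte char (#7). Advance 3.
Byte at offset 24: 0xE1 = 11100001 → 3-byte char (#8). Advance 3.
Byte at offset 27: 0xF0 = 11110000 → 4-byte char (#9). Advance 4.
Byte at offset 31: 0xDD = 11011101 → 2-byte char (#10). Advance 2.
Byte at offset 33: 0xF0 = 11110000 → 4-byte char (#11). Advance 4.
Reached end at offset 37 after 11 code points.

11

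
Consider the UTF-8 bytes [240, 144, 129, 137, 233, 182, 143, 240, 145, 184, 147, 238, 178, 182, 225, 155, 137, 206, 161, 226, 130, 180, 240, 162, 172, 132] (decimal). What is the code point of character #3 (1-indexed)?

Offset 0: leading byte 0xF0 = 11110000 → 4-byte char #1 = F0 90 81 89.
Offset 4: leading byte 0xE9 = 11101001 → 3-byte char #2 = E9 B6 8F.
Offset 7: leading byte 0xF0 = 11110000 → 4-byte char #3 = F0 91 B8 93.
Leading byte 0xF0 = 11110000 matches 11110xxx → 4-byte sequence.
Byte 1: 0xF0 = 11110000, payload 000 (3 bits).
Byte 2: 0x91 = 10010001 (10xxxxxx ✓), payload 010001.
Byte 3: 0xB8 = 10111000 (10xxxxxx ✓), payload 111000.
Byte 4: 0x93 = 10010011 (10xxxxxx ✓), payload 010011.
Concatenate: 000010001111000010011 = 0x11E13 (21 bits → U+11E13).

U+11E13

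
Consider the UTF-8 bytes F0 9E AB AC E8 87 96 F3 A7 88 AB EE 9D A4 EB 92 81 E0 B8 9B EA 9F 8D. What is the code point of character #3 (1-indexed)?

Offset 0: leading byte 0xF0 = 11110000 → 4-byte char #1 = F0 9E AB AC.
Offset 4: leading byte 0xE8 = 11101000 → 3-byte char #2 = E8 87 96.
Offset 7: leading byte 0xF3 = 11110011 → 4-byte char #3 = F3 A7 88 AB.
Leading byte 0xF3 = 11110011 matches 11110xxx → 4-byte sequence.
Byte 1: 0xF3 = 11110011, payload 011 (3 bits).
Byte 2: 0xA7 = 10100111 (10xxxxxx ✓), payload 100111.
Byte 3: 0x88 = 10001000 (10xxxxxx ✓), payload 001000.
Byte 4: 0xAB = 10101011 (10xxxxxx ✓), payload 101011.
Concatenate: 011100111001000101011 = 0xE722B (21 bits → U+E722B).

U+E722B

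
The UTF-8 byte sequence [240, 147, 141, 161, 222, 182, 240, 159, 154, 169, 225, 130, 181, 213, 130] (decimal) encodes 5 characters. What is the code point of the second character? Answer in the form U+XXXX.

U+07B6

Offset 0: leading byte 0xF0 = 11110000 → 4-byte char #1 = F0 93 8D A1.
Offset 4: leading byte 0xDE = 11011110 → 2-byte char #2 = DE B6.
Leading byte 0xDE = 11011110 matches 110xxxxx → 2-byte sequence.
Byte 1: 0xDE = 11011110, payload 11110 (5 bits).
Byte 2: 0xB6 = 10110110 (10xxxxxx ✓), payload 110110.
Concatenate: 11110110110 = 0x7B6 (11 bits → U+07B6).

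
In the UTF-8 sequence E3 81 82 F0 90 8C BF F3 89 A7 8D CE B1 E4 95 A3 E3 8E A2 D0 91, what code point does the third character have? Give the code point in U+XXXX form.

Offset 0: leading byte 0xE3 = 11100011 → 3-byte char #1 = E3 81 82.
Offset 3: leading byte 0xF0 = 11110000 → 4-byte char #2 = F0 90 8C BF.
Offset 7: leading byte 0xF3 = 11110011 → 4-byte char #3 = F3 89 A7 8D.
Leading byte 0xF3 = 11110011 matches 11110xxx → 4-byte sequence.
Byte 1: 0xF3 = 11110011, payload 011 (3 bits).
Byte 2: 0x89 = 10001001 (10xxxxxx ✓), payload 001001.
Byte 3: 0xA7 = 10100111 (10xxxxxx ✓), payload 100111.
Byte 4: 0x8D = 10001101 (10xxxxxx ✓), payload 001101.
Concatenate: 011001001100111001101 = 0xC99CD (21 bits → U+C99CD).

U+C99CD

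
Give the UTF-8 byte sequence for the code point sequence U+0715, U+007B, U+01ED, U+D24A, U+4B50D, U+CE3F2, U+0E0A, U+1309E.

U+0715: 2-byte form → DC 95.
U+007B: 1-byte form → 7B.
U+01ED: 2-byte form → C7 AD.
U+D24A: 3-byte form → ED 89 8A.
U+4B50D: 4-byte form → F1 8B 94 8D.
U+CE3F2: 4-byte form → F3 8E 8F B2.
U+0E0A: 3-byte form → E0 B8 8A.
U+1309E: 4-byte form → F0 93 82 9E.
Concatenated (23 bytes): DC 95 7B C7 AD ED 89 8A F1 8B 94 8D F3 8E 8F B2 E0 B8 8A F0 93 82 9E.

DC 95 7B C7 AD ED 89 8A F1 8B 94 8D F3 8E 8F B2 E0 B8 8A F0 93 82 9E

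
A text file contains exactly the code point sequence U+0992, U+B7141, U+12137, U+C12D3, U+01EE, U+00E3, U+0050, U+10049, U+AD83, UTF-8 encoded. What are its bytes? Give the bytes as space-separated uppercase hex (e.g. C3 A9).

U+0992: 3-byte form → E0 A6 92.
U+B7141: 4-byte form → F2 B7 85 81.
U+12137: 4-byte form → F0 92 84 B7.
U+C12D3: 4-byte form → F3 81 8B 93.
U+01EE: 2-byte form → C7 AE.
U+00E3: 2-byte form → C3 A3.
U+0050: 1-byte form → 50.
U+10049: 4-byte form → F0 90 81 89.
U+AD83: 3-byte form → EA B6 83.
Concatenated (27 bytes): E0 A6 92 F2 B7 85 81 F0 92 84 B7 F3 81 8B 93 C7 AE C3 A3 50 F0 90 81 89 EA B6 83.

E0 A6 92 F2 B7 85 81 F0 92 84 B7 F3 81 8B 93 C7 AE C3 A3 50 F0 90 81 89 EA B6 83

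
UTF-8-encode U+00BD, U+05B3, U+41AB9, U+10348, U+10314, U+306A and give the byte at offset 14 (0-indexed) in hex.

0x8C

U+00BD → 2-byte form C2 BD at offsets 0–1.
U+05B3 → 2-byte form D6 B3 at offsets 2–3.
U+41AB9 → 4-byte form F1 81 AA B9 at offsets 4–7.
U+10348 → 4-byte form F0 90 8D 88 at offsets 8–11.
U+10314 → 4-byte form F0 90 8C 94 at offsets 12–15.
Offset 14 falls in char 5's range; it's byte 3 of F0 90 8C 94 = 0x8C.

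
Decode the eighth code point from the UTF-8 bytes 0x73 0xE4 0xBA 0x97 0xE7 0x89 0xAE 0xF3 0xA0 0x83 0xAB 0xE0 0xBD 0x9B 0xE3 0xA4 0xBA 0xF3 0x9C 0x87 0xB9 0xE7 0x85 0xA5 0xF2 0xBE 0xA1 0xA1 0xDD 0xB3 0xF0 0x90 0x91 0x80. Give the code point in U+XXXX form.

Offset 0: leading byte 0x73 = 01110011 → 1-byte char #1 = 73.
Offset 1: leading byte 0xE4 = 11100100 → 3-byte char #2 = E4 BA 97.
Offset 4: leading byte 0xE7 = 11100111 → 3-byte char #3 = E7 89 AE.
Offset 7: leading byte 0xF3 = 11110011 → 4-byte char #4 = F3 A0 83 AB.
Offset 11: leading byte 0xE0 = 11100000 → 3-byte char #5 = E0 BD 9B.
Offset 14: leading byte 0xE3 = 11100011 → 3-byte char #6 = E3 A4 BA.
Offset 17: leading byte 0xF3 = 11110011 → 4-byte char #7 = F3 9C 87 B9.
Offset 21: leading byte 0xE7 = 11100111 → 3-byte char #8 = E7 85 A5.
Leading byte 0xE7 = 11100111 matches 1110xxxx → 3-byte sequence.
Byte 1: 0xE7 = 11100111, payload 0111 (4 bits).
Byte 2: 0x85 = 10000101 (10xxxxxx ✓), payload 000101.
Byte 3: 0xA5 = 10100101 (10xxxxxx ✓), payload 100101.
Concatenate: 0111000101100101 = 0x7165 (16 bits → U+7165).

U+7165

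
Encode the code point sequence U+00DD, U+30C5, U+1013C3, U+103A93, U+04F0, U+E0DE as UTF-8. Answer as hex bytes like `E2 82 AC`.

U+00DD: 2-byte form → C3 9D.
U+30C5: 3-byte form → E3 83 85.
U+1013C3: 4-byte form → F4 81 8F 83.
U+103A93: 4-byte form → F4 83 AA 93.
U+04F0: 2-byte form → D3 B0.
U+E0DE: 3-byte form → EE 83 9E.
Concatenated (18 bytes): C3 9D E3 83 85 F4 81 8F 83 F4 83 AA 93 D3 B0 EE 83 9E.

C3 9D E3 83 85 F4 81 8F 83 F4 83 AA 93 D3 B0 EE 83 9E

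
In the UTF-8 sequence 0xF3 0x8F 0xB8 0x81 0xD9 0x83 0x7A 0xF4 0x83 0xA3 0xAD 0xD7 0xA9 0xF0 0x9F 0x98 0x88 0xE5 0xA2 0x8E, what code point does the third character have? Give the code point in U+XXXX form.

U+007A

Offset 0: leading byte 0xF3 = 11110011 → 4-byte char #1 = F3 8F B8 81.
Offset 4: leading byte 0xD9 = 11011001 → 2-byte char #2 = D9 83.
Offset 6: leading byte 0x7A = 01111010 → 1-byte char #3 = 7A.
Leading byte 0x7A = 01111010 matches 0xxxxxxx → 1-byte sequence.
Byte 1: 0x7A = 01111010, payload 1111010 (7 bits).
Concatenate: 1111010 = 0x7A (7 bits → U+007A).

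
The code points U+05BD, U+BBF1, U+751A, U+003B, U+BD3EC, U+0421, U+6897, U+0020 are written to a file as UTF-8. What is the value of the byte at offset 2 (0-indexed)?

0xEB

U+05BD → 2-byte form D6 BD at offsets 0–1.
U+BBF1 → 3-byte form EB AF B1 at offsets 2–4.
Offset 2 falls in char 2's range; it's byte 1 of EB AF B1 = 0xEB.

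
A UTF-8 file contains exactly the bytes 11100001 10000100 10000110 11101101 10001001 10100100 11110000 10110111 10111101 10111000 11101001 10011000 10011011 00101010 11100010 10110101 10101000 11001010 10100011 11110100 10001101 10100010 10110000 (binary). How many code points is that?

8

Byte at offset 0: 0xE1 = 11100001 → 3-byte char (#1). Advance 3.
Byte at offset 3: 0xED = 11101101 → 3-byte char (#2). Advance 3.
Byte at offset 6: 0xF0 = 11110000 → 4-byte char (#3). Advance 4.
Byte at offset 10: 0xE9 = 11101001 → 3-byte char (#4). Advance 3.
Byte at offset 13: 0x2A = 00101010 → 1-byte char (#5). Advance 1.
Byte at offset 14: 0xE2 = 11100010 → 3-byte char (#6). Advance 3.
Byte at offset 17: 0xCA = 11001010 → 2-byte char (#7). Advance 2.
Byte at offset 19: 0xF4 = 11110100 → 4-byte char (#8). Advance 4.
Reached end at offset 23 after 8 code points.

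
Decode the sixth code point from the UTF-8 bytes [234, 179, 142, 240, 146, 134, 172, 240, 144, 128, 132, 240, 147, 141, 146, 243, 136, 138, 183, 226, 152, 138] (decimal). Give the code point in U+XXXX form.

U+260A

Offset 0: leading byte 0xEA = 11101010 → 3-byte char #1 = EA B3 8E.
Offset 3: leading byte 0xF0 = 11110000 → 4-byte char #2 = F0 92 86 AC.
Offset 7: leading byte 0xF0 = 11110000 → 4-byte char #3 = F0 90 80 84.
Offset 11: leading byte 0xF0 = 11110000 → 4-byte char #4 = F0 93 8D 92.
Offset 15: leading byte 0xF3 = 11110011 → 4-byte char #5 = F3 88 8A B7.
Offset 19: leading byte 0xE2 = 11100010 → 3-byte char #6 = E2 98 8A.
Leading byte 0xE2 = 11100010 matches 1110xxxx → 3-byte sequence.
Byte 1: 0xE2 = 11100010, payload 0010 (4 bits).
Byte 2: 0x98 = 10011000 (10xxxxxx ✓), payload 011000.
Byte 3: 0x8A = 10001010 (10xxxxxx ✓), payload 001010.
Concatenate: 0010011000001010 = 0x260A (16 bits → U+260A).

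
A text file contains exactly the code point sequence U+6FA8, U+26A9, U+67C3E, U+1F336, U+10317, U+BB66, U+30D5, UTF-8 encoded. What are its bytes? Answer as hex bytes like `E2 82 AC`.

E6 BE A8 E2 9A A9 F1 A7 B0 BE F0 9F 8C B6 F0 90 8C 97 EB AD A6 E3 83 95

U+6FA8: 3-byte form → E6 BE A8.
U+26A9: 3-byte form → E2 9A A9.
U+67C3E: 4-byte form → F1 A7 B0 BE.
U+1F336: 4-byte form → F0 9F 8C B6.
U+10317: 4-byte form → F0 90 8C 97.
U+BB66: 3-byte form → EB AD A6.
U+30D5: 3-byte form → E3 83 95.
Concatenated (24 bytes): E6 BE A8 E2 9A A9 F1 A7 B0 BE F0 9F 8C B6 F0 90 8C 97 EB AD A6 E3 83 95.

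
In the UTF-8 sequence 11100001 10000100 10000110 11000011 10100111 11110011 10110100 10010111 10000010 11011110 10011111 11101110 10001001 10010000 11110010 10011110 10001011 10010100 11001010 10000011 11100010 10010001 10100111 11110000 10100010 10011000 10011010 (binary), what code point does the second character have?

Offset 0: leading byte 0xE1 = 11100001 → 3-byte char #1 = E1 84 86.
Offset 3: leading byte 0xC3 = 11000011 → 2-byte char #2 = C3 A7.
Leading byte 0xC3 = 11000011 matches 110xxxxx → 2-byte sequence.
Byte 1: 0xC3 = 11000011, payload 00011 (5 bits).
Byte 2: 0xA7 = 10100111 (10xxxxxx ✓), payload 100111.
Concatenate: 00011100111 = 0xE7 (11 bits → U+00E7).

U+00E7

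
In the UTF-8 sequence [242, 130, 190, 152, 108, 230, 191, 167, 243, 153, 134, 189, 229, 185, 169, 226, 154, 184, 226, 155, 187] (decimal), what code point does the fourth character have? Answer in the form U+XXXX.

Offset 0: leading byte 0xF2 = 11110010 → 4-byte char #1 = F2 82 BE 98.
Offset 4: leading byte 0x6C = 01101100 → 1-byte char #2 = 6C.
Offset 5: leading byte 0xE6 = 11100110 → 3-byte char #3 = E6 BF A7.
Offset 8: leading byte 0xF3 = 11110011 → 4-byte char #4 = F3 99 86 BD.
Leading byte 0xF3 = 11110011 matches 11110xxx → 4-byte sequence.
Byte 1: 0xF3 = 11110011, payload 011 (3 bits).
Byte 2: 0x99 = 10011001 (10xxxxxx ✓), payload 011001.
Byte 3: 0x86 = 10000110 (10xxxxxx ✓), payload 000110.
Byte 4: 0xBD = 10111101 (10xxxxxx ✓), payload 111101.
Concatenate: 011011001000110111101 = 0xD91BD (21 bits → U+D91BD).

U+D91BD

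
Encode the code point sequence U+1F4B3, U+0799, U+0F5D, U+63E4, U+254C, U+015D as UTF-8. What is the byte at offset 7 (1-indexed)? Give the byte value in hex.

1-indexed offset 7 is 0-indexed offset 6.
U+1F4B3 → 4-byte form F0 9F 92 B3 at offsets 0–3.
U+0799 → 2-byte form DE 99 at offsets 4–5.
U+0F5D → 3-byte form E0 BD 9D at offsets 6–8.
Offset 6 falls in char 3's range; it's byte 1 of E0 BD 9D = 0xE0.

0xE0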